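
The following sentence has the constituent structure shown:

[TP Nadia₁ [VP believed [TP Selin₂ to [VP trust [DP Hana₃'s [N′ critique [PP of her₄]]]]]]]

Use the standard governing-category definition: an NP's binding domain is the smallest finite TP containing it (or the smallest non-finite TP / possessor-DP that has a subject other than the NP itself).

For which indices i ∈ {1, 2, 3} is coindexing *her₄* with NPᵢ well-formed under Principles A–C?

*her* is a pronoun, so Principle B applies: it must be free in its binding domain.
Binding domain of *her₄*: the possessed DP, whose subject is Hana₃.
*Nadia₁* c-commands the pronoun but from outside its binding domain, and is not c-commanded by it → coindexation permitted.
*Selin₂* c-commands the pronoun but from outside its binding domain, and is not c-commanded by it → coindexation permitted.
*Hana₃* c-commands the pronoun within its binding domain → coindexation would violate Principle B.

{1, 2}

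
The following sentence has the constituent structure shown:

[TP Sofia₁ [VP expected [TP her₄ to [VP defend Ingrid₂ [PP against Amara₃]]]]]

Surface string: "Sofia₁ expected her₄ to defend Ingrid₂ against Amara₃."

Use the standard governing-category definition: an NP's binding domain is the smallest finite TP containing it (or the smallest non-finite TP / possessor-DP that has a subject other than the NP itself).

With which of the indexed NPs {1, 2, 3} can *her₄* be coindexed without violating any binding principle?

*her* is a pronoun, so Principle B applies: it must be free in its binding domain.
Binding domain of *her₄*: the matrix TP, whose subject is Sofia₁.
*Sofia₁* c-commands the pronoun within its binding domain → coindexation would violate Principle B.
*Ingrid₂*: the pronoun c-commands this R-expression → coindexation would violate Principle C on *Ingrid₂*.
*Amara₃*: the pronoun c-commands this R-expression → coindexation would violate Principle C on *Amara₃*.

none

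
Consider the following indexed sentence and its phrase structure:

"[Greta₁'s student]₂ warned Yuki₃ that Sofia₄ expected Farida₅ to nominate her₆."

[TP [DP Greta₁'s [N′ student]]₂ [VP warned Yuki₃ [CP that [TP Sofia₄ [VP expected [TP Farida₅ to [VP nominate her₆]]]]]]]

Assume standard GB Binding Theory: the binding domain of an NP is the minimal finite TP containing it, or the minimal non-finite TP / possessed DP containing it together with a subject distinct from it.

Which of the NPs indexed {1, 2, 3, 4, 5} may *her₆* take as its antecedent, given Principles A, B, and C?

*her* is a pronoun, so Principle B applies: it must be free in its binding domain.
Binding domain of *her₆*: the embedded TP, whose subject is Farida₅.
*Greta₁* and the pronoun do not c-command one another → neither Principle B nor Principle C is at stake; coindexation permitted.
*[Greta₁'s student]₂* c-commands the pronoun but from outside its binding domain, and is not c-commanded by it → coindexation permitted.
*Yuki₃* c-commands the pronoun but from outside its binding domain, and is not c-commanded by it → coindexation permitted.
*Sofia₄* c-commands the pronoun but from outside its binding domain, and is not c-commanded by it → coindexation permitted.
*Farida₅* c-commands the pronoun within its binding domain → coindexation would violate Principle B.

{1, 2, 3, 4}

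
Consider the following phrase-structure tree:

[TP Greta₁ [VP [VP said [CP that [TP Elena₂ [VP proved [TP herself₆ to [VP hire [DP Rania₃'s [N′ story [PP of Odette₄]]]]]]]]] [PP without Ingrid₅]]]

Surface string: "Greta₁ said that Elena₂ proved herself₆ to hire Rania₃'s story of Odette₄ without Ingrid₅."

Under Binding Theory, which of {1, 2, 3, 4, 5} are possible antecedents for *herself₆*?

{2}

*herself* is an anaphor, so Principle A applies: it must be bound in its binding domain.
Binding domain of *herself₆*: the embedded TP, whose subject is Elena₂.
*Greta₁* c-commands the anaphor but is outside its binding domain → cannot satisfy Principle A.
*Elena₂* c-commands the anaphor within its binding domain → licit binder.
*Rania₃* does not c-command the anaphor → cannot bind it.
*Odette₄* does not c-command the anaphor → cannot bind it.
*Ingrid₅* does not c-command the anaphor → cannot bind it.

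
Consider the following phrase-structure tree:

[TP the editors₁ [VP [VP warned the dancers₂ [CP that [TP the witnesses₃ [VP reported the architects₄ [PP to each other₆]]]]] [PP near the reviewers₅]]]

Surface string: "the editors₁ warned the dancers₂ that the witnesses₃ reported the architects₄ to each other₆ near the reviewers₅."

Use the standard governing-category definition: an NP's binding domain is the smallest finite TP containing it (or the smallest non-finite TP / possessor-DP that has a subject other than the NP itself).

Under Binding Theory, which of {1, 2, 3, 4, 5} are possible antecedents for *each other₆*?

{3, 4}

*each other* is an anaphor, so Principle A applies: it must be bound in its binding domain.
Binding domain of *each other₆*: the embedded TP, whose subject is the witnesses₃.
*the editors₁* c-commands the anaphor but is outside its binding domain → cannot satisfy Principle A.
*the dancers₂* c-commands the anaphor but is outside its binding domain → cannot satisfy Principle A.
*the witnesses₃* c-commands the anaphor within its binding domain → licit binder.
*the architects₄* c-commands the anaphor within its binding domain → licit binder.
*the reviewers₅* does not c-command the anaphor → cannot bind it.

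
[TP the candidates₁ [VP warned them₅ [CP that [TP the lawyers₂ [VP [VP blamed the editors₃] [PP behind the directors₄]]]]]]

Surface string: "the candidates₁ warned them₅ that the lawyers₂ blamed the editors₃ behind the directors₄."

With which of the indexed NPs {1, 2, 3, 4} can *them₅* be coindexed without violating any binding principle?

*them* is a pronoun, so Principle B applies: it must be free in its binding domain.
Binding domain of *them₅*: the matrix TP, whose subject is the candidates₁.
*the candidates₁* c-commands the pronoun within its binding domain → coindexation would violate Principle B.
*the lawyers₂*: the pronoun c-commands this R-expression → coindexation would violate Principle C on *the lawyers₂*.
*the editors₃*: the pronoun c-commands this R-expression → coindexation would violate Principle C on *the editors₃*.
*the directors₄*: the pronoun c-commands this R-expression → coindexation would violate Principle C on *the directors₄*.

none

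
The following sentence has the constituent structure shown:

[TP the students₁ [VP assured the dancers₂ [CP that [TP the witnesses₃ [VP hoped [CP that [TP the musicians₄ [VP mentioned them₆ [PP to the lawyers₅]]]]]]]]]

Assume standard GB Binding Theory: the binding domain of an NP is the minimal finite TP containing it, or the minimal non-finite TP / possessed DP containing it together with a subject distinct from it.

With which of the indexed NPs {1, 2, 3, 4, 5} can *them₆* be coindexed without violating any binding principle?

{1, 2, 3}

*them* is a pronoun, so Principle B applies: it must be free in its binding domain.
Binding domain of *them₆*: the embedded TP, whose subject is the musicians₄.
*the students₁* c-commands the pronoun but from outside its binding domain, and is not c-commanded by it → coindexation permitted.
*the dancers₂* c-commands the pronoun but from outside its binding domain, and is not c-commanded by it → coindexation permitted.
*the witnesses₃* c-commands the pronoun but from outside its binding domain, and is not c-commanded by it → coindexation permitted.
*the musicians₄* c-commands the pronoun within its binding domain → coindexation would violate Principle B.
*the lawyers₅*: the pronoun c-commands this R-expression → coindexation would violate Principle C on *the lawyers₅*.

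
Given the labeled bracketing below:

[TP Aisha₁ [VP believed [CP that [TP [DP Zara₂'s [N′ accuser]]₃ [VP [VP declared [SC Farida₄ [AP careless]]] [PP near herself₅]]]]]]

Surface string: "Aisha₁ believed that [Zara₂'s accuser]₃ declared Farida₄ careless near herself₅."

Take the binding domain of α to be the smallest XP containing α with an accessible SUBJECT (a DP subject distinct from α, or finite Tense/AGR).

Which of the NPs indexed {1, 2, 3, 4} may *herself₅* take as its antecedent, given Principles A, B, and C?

*herself* is an anaphor, so Principle A applies: it must be bound in its binding domain.
Binding domain of *herself₅*: the embedded TP, whose subject is [Zara₂'s accuser]₃.
*Aisha₁* c-commands the anaphor but is outside its binding domain → cannot satisfy Principle A.
*Zara₂* does not c-command the anaphor → cannot bind it.
*[Zara₂'s accuser]₃* c-commands the anaphor within its binding domain → licit binder.
*Farida₄* does not c-command the anaphor → cannot bind it.

{3}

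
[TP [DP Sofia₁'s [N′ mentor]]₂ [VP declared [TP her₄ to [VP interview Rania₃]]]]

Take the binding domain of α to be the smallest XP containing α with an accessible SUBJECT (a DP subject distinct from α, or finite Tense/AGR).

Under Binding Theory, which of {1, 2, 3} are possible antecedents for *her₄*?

*her* is a pronoun, so Principle B applies: it must be free in its binding domain.
Binding domain of *her₄*: the matrix TP, whose subject is [Sofia₁'s mentor]₂.
*Sofia₁* and the pronoun do not c-command one another → neither Principle B nor Principle C is at stake; coindexation permitted.
*[Sofia₁'s mentor]₂* c-commands the pronoun within its binding domain → coindexation would violate Principle B.
*Rania₃*: the pronoun c-commands this R-expression → coindexation would violate Principle C on *Rania₃*.

{1}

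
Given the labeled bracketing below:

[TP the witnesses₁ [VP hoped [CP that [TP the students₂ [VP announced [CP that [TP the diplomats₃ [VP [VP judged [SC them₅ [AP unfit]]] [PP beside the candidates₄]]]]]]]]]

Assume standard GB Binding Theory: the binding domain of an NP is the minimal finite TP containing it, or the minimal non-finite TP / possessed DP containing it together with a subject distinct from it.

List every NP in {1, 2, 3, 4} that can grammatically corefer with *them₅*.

{1, 2, 4}

*them* is a pronoun, so Principle B applies: it must be free in its binding domain.
Binding domain of *them₅*: the embedded TP, whose subject is the diplomats₃.
*the witnesses₁* c-commands the pronoun but from outside its binding domain, and is not c-commanded by it → coindexation permitted.
*the students₂* c-commands the pronoun but from outside its binding domain, and is not c-commanded by it → coindexation permitted.
*the diplomats₃* c-commands the pronoun within its binding domain → coindexation would violate Principle B.
*the candidates₄* and the pronoun do not c-command one another → neither Principle B nor Principle C is at stake; coindexation permitted.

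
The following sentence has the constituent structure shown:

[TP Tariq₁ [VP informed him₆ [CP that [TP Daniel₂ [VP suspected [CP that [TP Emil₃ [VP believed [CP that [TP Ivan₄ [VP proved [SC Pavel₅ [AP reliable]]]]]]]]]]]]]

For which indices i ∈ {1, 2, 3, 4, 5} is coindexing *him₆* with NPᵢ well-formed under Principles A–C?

none

*him* is a pronoun, so Principle B applies: it must be free in its binding domain.
Binding domain of *him₆*: the matrix TP, whose subject is Tariq₁.
*Tariq₁* c-commands the pronoun within its binding domain → coindexation would violate Principle B.
*Daniel₂*: the pronoun c-commands this R-expression → coindexation would violate Principle C on *Daniel₂*.
*Emil₃*: the pronoun c-commands this R-expression → coindexation would violate Principle C on *Emil₃*.
*Ivan₄*: the pronoun c-commands this R-expression → coindexation would violate Principle C on *Ivan₄*.
*Pavel₅*: the pronoun c-commands this R-expression → coindexation would violate Principle C on *Pavel₅*.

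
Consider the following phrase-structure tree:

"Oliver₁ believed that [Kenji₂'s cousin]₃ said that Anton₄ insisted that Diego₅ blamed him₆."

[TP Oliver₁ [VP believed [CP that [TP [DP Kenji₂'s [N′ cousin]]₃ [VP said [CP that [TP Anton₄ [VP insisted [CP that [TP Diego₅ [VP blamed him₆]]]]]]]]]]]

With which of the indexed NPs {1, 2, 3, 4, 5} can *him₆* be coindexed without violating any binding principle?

*him* is a pronoun, so Principle B applies: it must be free in its binding domain.
Binding domain of *him₆*: the embedded TP, whose subject is Diego₅.
*Oliver₁* c-commands the pronoun but from outside its binding domain, and is not c-commanded by it → coindexation permitted.
*Kenji₂* and the pronoun do not c-command one another → neither Principle B nor Principle C is at stake; coindexation permitted.
*[Kenji₂'s cousin]₃* c-commands the pronoun but from outside its binding domain, and is not c-commanded by it → coindexation permitted.
*Anton₄* c-commands the pronoun but from outside its binding domain, and is not c-commanded by it → coindexation permitted.
*Diego₅* c-commands the pronoun within its binding domain → coindexation would violate Principle B.

{1, 2, 3, 4}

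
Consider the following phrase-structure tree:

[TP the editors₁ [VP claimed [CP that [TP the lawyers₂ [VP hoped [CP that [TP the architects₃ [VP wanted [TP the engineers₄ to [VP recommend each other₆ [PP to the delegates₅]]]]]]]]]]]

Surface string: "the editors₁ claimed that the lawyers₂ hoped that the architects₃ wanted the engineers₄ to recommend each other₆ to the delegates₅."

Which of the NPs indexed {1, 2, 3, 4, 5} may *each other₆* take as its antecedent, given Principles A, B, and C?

*each other* is an anaphor, so Principle A applies: it must be bound in its binding domain.
Binding domain of *each other₆*: the embedded TP, whose subject is the engineers₄.
*the editors₁* c-commands the anaphor but is outside its binding domain → cannot satisfy Principle A.
*the lawyers₂* c-commands the anaphor but is outside its binding domain → cannot satisfy Principle A.
*the architects₃* c-commands the anaphor but is outside its binding domain → cannot satisfy Principle A.
*the engineers₄* c-commands the anaphor within its binding domain → licit binder.
*the delegates₅* does not c-command the anaphor → cannot bind it.

{4}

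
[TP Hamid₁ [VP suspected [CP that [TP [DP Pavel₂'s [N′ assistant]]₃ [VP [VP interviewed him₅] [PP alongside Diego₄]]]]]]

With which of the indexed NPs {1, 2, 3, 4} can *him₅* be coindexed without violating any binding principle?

{1, 2, 4}

*him* is a pronoun, so Principle B applies: it must be free in its binding domain.
Binding domain of *him₅*: the embedded TP, whose subject is [Pavel₂'s assistant]₃.
*Hamid₁* c-commands the pronoun but from outside its binding domain, and is not c-commanded by it → coindexation permitted.
*Pavel₂* and the pronoun do not c-command one another → neither Principle B nor Principle C is at stake; coindexation permitted.
*[Pavel₂'s assistant]₃* c-commands the pronoun within its binding domain → coindexation would violate Principle B.
*Diego₄* and the pronoun do not c-command one another → neither Principle B nor Principle C is at stake; coindexation permitted.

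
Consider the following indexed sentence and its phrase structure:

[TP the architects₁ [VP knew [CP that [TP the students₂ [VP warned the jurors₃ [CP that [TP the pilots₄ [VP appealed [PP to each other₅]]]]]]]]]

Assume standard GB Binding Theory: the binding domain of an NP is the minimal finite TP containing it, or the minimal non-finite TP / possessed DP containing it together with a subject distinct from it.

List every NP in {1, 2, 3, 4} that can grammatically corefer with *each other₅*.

{4}

*each other* is an anaphor, so Principle A applies: it must be bound in its binding domain.
Binding domain of *each other₅*: the embedded TP, whose subject is the pilots₄.
*the architects₁* c-commands the anaphor but is outside its binding domain → cannot satisfy Principle A.
*the students₂* c-commands the anaphor but is outside its binding domain → cannot satisfy Principle A.
*the jurors₃* c-commands the anaphor but is outside its binding domain → cannot satisfy Principle A.
*the pilots₄* c-commands the anaphor within its binding domain → licit binder.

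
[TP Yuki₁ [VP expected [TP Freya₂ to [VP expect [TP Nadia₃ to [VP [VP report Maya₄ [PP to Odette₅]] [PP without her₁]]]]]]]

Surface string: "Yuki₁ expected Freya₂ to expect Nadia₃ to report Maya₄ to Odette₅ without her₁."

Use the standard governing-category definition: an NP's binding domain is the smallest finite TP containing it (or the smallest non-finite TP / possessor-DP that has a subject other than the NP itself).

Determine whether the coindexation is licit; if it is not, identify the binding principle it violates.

The two coindexed NPs are *Yuki₁* and *her₁*.
*her₁* is a pronoun; its binding domain is the embedded TP, whose subject is Nadia₃. Within that domain it is c-commanded only by *Nadia₃*, which carries a different index — the pronoun is free locally, so Principle B holds.
*Yuki₁* is an R-expression; *her₁* does not c-command it, and no other NP shares its index, so Principle C is satisfied.
All principles are respected.

grammatical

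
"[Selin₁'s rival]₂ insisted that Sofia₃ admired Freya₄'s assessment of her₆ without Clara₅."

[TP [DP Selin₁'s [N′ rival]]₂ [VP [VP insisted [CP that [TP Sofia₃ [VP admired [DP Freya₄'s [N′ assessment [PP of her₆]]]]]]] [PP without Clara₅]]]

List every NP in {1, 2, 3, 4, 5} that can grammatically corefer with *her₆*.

*her* is a pronoun, so Principle B applies: it must be free in its binding domain.
Binding domain of *her₆*: the possessed DP, whose subject is Freya₄.
*Selin₁* and the pronoun do not c-command one another → neither Principle B nor Principle C is at stake; coindexation permitted.
*[Selin₁'s rival]₂* c-commands the pronoun but from outside its binding domain, and is not c-commanded by it → coindexation permitted.
*Sofia₃* c-commands the pronoun but from outside its binding domain, and is not c-commanded by it → coindexation permitted.
*Freya₄* c-commands the pronoun within its binding domain → coindexation would violate Principle B.
*Clara₅* and the pronoun do not c-command one another → neither Principle B nor Principle C is at stake; coindexation permitted.

{1, 2, 3, 5}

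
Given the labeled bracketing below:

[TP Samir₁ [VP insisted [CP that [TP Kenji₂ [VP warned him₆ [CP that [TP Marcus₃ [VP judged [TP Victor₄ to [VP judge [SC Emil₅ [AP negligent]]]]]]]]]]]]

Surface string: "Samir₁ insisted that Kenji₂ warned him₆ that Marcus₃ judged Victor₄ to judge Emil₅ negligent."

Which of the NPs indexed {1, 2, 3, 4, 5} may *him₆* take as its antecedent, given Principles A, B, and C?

{1}

*him* is a pronoun, so Principle B applies: it must be free in its binding domain.
Binding domain of *him₆*: the embedded TP, whose subject is Kenji₂.
*Samir₁* c-commands the pronoun but from outside its binding domain, and is not c-commanded by it → coindexation permitted.
*Kenji₂* c-commands the pronoun within its binding domain → coindexation would violate Principle B.
*Marcus₃*: the pronoun c-commands this R-expression → coindexation would violate Principle C on *Marcus₃*.
*Victor₄*: the pronoun c-commands this R-expression → coindexation would violate Principle C on *Victor₄*.
*Emil₅*: the pronoun c-commands this R-expression → coindexation would violate Principle C on *Emil₅*.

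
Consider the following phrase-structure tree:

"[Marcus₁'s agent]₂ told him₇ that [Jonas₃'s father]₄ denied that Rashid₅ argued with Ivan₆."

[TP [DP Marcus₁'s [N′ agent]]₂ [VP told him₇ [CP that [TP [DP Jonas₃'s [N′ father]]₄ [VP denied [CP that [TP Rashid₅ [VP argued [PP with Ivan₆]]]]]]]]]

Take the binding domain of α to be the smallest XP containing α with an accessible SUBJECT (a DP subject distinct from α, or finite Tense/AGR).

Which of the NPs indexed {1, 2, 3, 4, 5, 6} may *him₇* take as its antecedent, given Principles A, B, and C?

*him* is a pronoun, so Principle B applies: it must be free in its binding domain.
Binding domain of *him₇*: the matrix TP, whose subject is [Marcus₁'s agent]₂.
*Marcus₁* and the pronoun do not c-command one another → neither Principle B nor Principle C is at stake; coindexation permitted.
*[Marcus₁'s agent]₂* c-commands the pronoun within its binding domain → coindexation would violate Principle B.
*Jonas₃*: the pronoun c-commands this R-expression → coindexation would violate Principle C on *Jonas₃*.
*[Jonas₃'s father]₄*: the pronoun c-commands this R-expression → coindexation would violate Principle C on *[Jonas₃'s father]₄*.
*Rashid₅*: the pronoun c-commands this R-expression → coindexation would violate Principle C on *Rashid₅*.
*Ivan₆*: the pronoun c-commands this R-expression → coindexation would violate Principle C on *Ivan₆*.

{1}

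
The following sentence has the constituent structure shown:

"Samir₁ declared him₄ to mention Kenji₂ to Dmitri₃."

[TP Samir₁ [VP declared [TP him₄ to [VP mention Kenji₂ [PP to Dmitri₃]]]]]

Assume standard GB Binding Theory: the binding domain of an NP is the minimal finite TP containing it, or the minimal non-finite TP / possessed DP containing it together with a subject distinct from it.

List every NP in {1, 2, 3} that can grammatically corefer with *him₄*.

*him* is a pronoun, so Principle B applies: it must be free in its binding domain.
Binding domain of *him₄*: the matrix TP, whose subject is Samir₁.
*Samir₁* c-commands the pronoun within its binding domain → coindexation would violate Principle B.
*Kenji₂*: the pronoun c-commands this R-expression → coindexation would violate Principle C on *Kenji₂*.
*Dmitri₃*: the pronoun c-commands this R-expression → coindexation would violate Principle C on *Dmitri₃*.

none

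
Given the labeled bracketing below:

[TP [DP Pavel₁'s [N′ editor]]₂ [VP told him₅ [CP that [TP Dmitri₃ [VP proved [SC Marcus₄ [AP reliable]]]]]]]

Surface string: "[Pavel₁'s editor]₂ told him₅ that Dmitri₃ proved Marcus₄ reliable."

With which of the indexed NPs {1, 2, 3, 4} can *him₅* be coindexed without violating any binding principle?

{1}

*him* is a pronoun, so Principle B applies: it must be free in its binding domain.
Binding domain of *him₅*: the matrix TP, whose subject is [Pavel₁'s editor]₂.
*Pavel₁* and the pronoun do not c-command one another → neither Principle B nor Principle C is at stake; coindexation permitted.
*[Pavel₁'s editor]₂* c-commands the pronoun within its binding domain → coindexation would violate Principle B.
*Dmitri₃*: the pronoun c-commands this R-expression → coindexation would violate Principle C on *Dmitri₃*.
*Marcus₄*: the pronoun c-commands this R-expression → coindexation would violate Principle C on *Marcus₄*.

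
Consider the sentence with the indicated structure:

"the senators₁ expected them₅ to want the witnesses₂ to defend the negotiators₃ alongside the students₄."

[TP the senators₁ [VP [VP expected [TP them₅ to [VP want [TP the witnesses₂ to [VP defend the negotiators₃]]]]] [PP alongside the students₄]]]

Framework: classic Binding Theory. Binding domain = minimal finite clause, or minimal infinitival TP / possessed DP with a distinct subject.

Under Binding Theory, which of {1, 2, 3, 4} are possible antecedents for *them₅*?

*them* is a pronoun, so Principle B applies: it must be free in its binding domain.
Binding domain of *them₅*: the matrix TP, whose subject is the senators₁.
*the senators₁* c-commands the pronoun within its binding domain → coindexation would violate Principle B.
*the witnesses₂*: the pronoun c-commands this R-expression → coindexation would violate Principle C on *the witnesses₂*.
*the negotiators₃*: the pronoun c-commands this R-expression → coindexation would violate Principle C on *the negotiators₃*.
*the students₄* and the pronoun do not c-command one another → neither Principle B nor Principle C is at stake; coindexation permitted.

{4}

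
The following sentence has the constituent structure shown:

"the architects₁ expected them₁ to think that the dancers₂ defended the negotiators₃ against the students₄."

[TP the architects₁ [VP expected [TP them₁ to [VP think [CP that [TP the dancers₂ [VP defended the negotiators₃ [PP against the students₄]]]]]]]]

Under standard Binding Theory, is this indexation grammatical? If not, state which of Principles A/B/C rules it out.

Principle B

The two coindexed NPs are *the architects₁* and *them₁*.
*them₁* is a pronoun. Its binding domain is the matrix TP, whose subject is the architects₁.
*the architects₁* c-commands it within that domain and carries the same index.
The pronoun is locally bound → Principle B violation.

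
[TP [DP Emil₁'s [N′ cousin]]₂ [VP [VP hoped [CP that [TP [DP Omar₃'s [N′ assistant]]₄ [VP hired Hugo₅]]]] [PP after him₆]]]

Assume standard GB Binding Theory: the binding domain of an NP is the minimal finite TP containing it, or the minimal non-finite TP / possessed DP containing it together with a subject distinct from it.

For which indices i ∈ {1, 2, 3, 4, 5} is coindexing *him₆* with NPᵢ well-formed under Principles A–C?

{1, 3, 4, 5}

*him* is a pronoun, so Principle B applies: it must be free in its binding domain.
Binding domain of *him₆*: the matrix TP, whose subject is [Emil₁'s cousin]₂.
*Emil₁* and the pronoun do not c-command one another → neither Principle B nor Principle C is at stake; coindexation permitted.
*[Emil₁'s cousin]₂* c-commands the pronoun within its binding domain → coindexation would violate Principle B.
*Omar₃* and the pronoun do not c-command one another → neither Principle B nor Principle C is at stake; coindexation permitted.
*[Omar₃'s assistant]₄* and the pronoun do not c-command one another → neither Principle B nor Principle C is at stake; coindexation permitted.
*Hugo₅* and the pronoun do not c-command one another → neither Principle B nor Principle C is at stake; coindexation permitted.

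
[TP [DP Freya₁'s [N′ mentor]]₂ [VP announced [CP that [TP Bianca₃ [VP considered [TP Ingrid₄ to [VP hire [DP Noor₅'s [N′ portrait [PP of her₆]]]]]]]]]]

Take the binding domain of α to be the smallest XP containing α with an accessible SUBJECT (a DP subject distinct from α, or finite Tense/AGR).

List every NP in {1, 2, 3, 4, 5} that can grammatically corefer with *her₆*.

*her* is a pronoun, so Principle B applies: it must be free in its binding domain.
Binding domain of *her₆*: the possessed DP, whose subject is Noor₅.
*Freya₁* and the pronoun do not c-command one another → neither Principle B nor Principle C is at stake; coindexation permitted.
*[Freya₁'s mentor]₂* c-commands the pronoun but from outside its binding domain, and is not c-commanded by it → coindexation permitted.
*Bianca₃* c-commands the pronoun but from outside its binding domain, and is not c-commanded by it → coindexation permitted.
*Ingrid₄* c-commands the pronoun but from outside its binding domain, and is not c-commanded by it → coindexation permitted.
*Noor₅* c-commands the pronoun within its binding domain → coindexation would violate Principle B.

{1, 2, 3, 4}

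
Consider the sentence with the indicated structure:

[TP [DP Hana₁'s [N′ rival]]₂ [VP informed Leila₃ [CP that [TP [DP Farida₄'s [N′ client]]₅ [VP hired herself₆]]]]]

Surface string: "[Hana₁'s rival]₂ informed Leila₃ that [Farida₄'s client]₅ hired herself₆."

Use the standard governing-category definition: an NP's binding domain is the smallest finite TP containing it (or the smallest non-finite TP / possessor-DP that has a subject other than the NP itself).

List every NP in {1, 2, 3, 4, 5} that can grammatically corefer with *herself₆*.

{5}

*herself* is an anaphor, so Principle A applies: it must be bound in its binding domain.
Binding domain of *herself₆*: the embedded TP, whose subject is [Farida₄'s client]₅.
*Hana₁* does not c-command the anaphor → cannot bind it.
*[Hana₁'s rival]₂* c-commands the anaphor but is outside its binding domain → cannot satisfy Principle A.
*Leila₃* c-commands the anaphor but is outside its binding domain → cannot satisfy Principle A.
*Farida₄* does not c-command the anaphor → cannot bind it.
*[Farida₄'s client]₅* c-commands the anaphor within its binding domain → licit binder.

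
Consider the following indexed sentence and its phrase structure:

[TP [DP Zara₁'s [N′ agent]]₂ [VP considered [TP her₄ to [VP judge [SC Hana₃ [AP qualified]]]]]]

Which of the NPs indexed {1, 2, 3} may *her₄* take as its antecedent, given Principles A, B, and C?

*her* is a pronoun, so Principle B applies: it must be free in its binding domain.
Binding domain of *her₄*: the matrix TP, whose subject is [Zara₁'s agent]₂.
*Zara₁* and the pronoun do not c-command one another → neither Principle B nor Principle C is at stake; coindexation permitted.
*[Zara₁'s agent]₂* c-commands the pronoun within its binding domain → coindexation would violate Principle B.
*Hana₃*: the pronoun c-commands this R-expression → coindexation would violate Principle C on *Hana₃*.

{1}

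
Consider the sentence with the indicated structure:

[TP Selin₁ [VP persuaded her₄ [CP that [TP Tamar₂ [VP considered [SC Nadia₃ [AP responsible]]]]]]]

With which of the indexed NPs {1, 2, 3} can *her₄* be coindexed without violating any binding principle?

*her* is a pronoun, so Principle B applies: it must be free in its binding domain.
Binding domain of *her₄*: the matrix TP, whose subject is Selin₁.
*Selin₁* c-commands the pronoun within its binding domain → coindexation would violate Principle B.
*Tamar₂*: the pronoun c-commands this R-expression → coindexation would violate Principle C on *Tamar₂*.
*Nadia₃*: the pronoun c-commands this R-expression → coindexation would violate Principle C on *Nadia₃*.

none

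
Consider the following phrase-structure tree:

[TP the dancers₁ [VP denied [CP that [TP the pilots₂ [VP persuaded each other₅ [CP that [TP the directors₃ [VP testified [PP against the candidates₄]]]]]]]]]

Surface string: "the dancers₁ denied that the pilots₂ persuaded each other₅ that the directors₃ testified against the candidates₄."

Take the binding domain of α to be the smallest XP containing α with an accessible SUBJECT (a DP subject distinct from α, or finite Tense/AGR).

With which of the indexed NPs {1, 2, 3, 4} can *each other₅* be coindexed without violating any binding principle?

*each other* is an anaphor, so Principle A applies: it must be bound in its binding domain.
Binding domain of *each other₅*: the embedded TP, whose subject is the pilots₂.
*the dancers₁* c-commands the anaphor but is outside its binding domain → cannot satisfy Principle A.
*the pilots₂* c-commands the anaphor within its binding domain → licit binder.
*the directors₃* does not c-command the anaphor → cannot bind it.
*the candidates₄* does not c-command the anaphor → cannot bind it.

{2}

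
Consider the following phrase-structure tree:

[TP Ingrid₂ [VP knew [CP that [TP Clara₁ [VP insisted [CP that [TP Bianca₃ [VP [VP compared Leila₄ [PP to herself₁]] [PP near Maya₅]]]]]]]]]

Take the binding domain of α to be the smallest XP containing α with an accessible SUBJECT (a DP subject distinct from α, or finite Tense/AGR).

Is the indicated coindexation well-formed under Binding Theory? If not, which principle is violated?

Principle A

The two coindexed NPs are *Clara₁* and *herself₁*.
*herself₁* is an anaphor. Principle A requires it to be bound within its binding domain — the embedded TP, whose subject is Bianca₃.
Within that domain it is c-commanded by *Bianca₃*, *Leila₄*, none of which share its index.
*Clara₁* does c-command the anaphor, but from outside its binding domain.
The anaphor is unbound in its domain → Principle A violation.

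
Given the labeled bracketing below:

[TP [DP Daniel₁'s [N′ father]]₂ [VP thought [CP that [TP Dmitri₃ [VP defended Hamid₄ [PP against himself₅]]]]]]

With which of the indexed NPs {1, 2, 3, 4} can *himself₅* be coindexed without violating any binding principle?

{3, 4}

*himself* is an anaphor, so Principle A applies: it must be bound in its binding domain.
Binding domain of *himself₅*: the embedded TP, whose subject is Dmitri₃.
*Daniel₁* does not c-command the anaphor → cannot bind it.
*[Daniel₁'s father]₂* c-commands the anaphor but is outside its binding domain → cannot satisfy Principle A.
*Dmitri₃* c-commands the anaphor within its binding domain → licit binder.
*Hamid₄* c-commands the anaphor within its binding domain → licit binder.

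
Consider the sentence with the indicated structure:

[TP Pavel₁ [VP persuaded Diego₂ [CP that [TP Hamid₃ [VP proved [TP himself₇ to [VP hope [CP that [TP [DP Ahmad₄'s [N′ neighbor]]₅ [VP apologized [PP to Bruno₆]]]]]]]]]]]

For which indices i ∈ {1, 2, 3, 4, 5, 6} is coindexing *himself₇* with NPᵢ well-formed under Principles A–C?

*himself* is an anaphor, so Principle A applies: it must be bound in its binding domain.
Binding domain of *himself₇*: the embedded TP, whose subject is Hamid₃.
*Pavel₁* c-commands the anaphor but is outside its binding domain → cannot satisfy Principle A.
*Diego₂* c-commands the anaphor but is outside its binding domain → cannot satisfy Principle A.
*Hamid₃* c-commands the anaphor within its binding domain → licit binder.
*Ahmad₄* does not c-command the anaphor → cannot bind it.
*[Ahmad₄'s neighbor]₅* does not c-command the anaphor → cannot bind it.
*Bruno₆* does not c-command the anaphor → cannot bind it.

{3}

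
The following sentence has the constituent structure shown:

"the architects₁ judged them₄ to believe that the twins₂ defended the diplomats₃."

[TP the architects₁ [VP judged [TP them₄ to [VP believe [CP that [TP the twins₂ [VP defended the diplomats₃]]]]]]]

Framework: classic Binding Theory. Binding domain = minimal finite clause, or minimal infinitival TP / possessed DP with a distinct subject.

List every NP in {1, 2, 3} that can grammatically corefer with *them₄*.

*them* is a pronoun, so Principle B applies: it must be free in its binding domain.
Binding domain of *them₄*: the matrix TP, whose subject is the architects₁.
*the architects₁* c-commands the pronoun within its binding domain → coindexation would violate Principle B.
*the twins₂*: the pronoun c-commands this R-expression → coindexation would violate Principle C on *the twins₂*.
*the diplomats₃*: the pronoun c-commands this R-expression → coindexation would violate Principle C on *the diplomats₃*.

none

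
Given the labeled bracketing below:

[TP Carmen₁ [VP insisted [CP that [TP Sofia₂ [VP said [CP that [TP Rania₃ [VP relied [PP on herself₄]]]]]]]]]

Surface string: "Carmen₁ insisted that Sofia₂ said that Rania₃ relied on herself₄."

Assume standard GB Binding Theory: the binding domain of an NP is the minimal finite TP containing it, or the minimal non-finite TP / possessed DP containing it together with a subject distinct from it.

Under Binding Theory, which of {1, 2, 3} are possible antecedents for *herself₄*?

{3}

*herself* is an anaphor, so Principle A applies: it must be bound in its binding domain.
Binding domain of *herself₄*: the embedded TP, whose subject is Rania₃.
*Carmen₁* c-commands the anaphor but is outside its binding domain → cannot satisfy Principle A.
*Sofia₂* c-commands the anaphor but is outside its binding domain → cannot satisfy Principle A.
*Rania₃* c-commands the anaphor within its binding domain → licit binder.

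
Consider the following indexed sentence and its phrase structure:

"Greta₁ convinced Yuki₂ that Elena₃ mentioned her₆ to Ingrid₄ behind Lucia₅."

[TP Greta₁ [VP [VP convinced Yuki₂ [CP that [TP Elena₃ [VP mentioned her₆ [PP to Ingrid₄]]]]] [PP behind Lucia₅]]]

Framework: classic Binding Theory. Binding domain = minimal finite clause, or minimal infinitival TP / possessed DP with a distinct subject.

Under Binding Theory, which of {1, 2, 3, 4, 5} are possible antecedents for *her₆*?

{1, 2, 5}

*her* is a pronoun, so Principle B applies: it must be free in its binding domain.
Binding domain of *her₆*: the embedded TP, whose subject is Elena₃.
*Greta₁* c-commands the pronoun but from outside its binding domain, and is not c-commanded by it → coindexation permitted.
*Yuki₂* c-commands the pronoun but from outside its binding domain, and is not c-commanded by it → coindexation permitted.
*Elena₃* c-commands the pronoun within its binding domain → coindexation would violate Principle B.
*Ingrid₄*: the pronoun c-commands this R-expression → coindexation would violate Principle C on *Ingrid₄*.
*Lucia₅* and the pronoun do not c-command one another → neither Principle B nor Principle C is at stake; coindexation permitted.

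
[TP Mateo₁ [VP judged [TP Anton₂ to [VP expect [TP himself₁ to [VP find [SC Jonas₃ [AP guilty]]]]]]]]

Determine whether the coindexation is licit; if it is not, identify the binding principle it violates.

The two coindexed NPs are *Mateo₁* and *himself₁*.
*himself₁* is an anaphor. Principle A requires it to be bound within its binding domain — the embedded TP, whose subject is Anton₂.
Within that domain it is c-commanded by *Anton₂*, which does not share its index.
*Mateo₁* does c-command the anaphor, but from outside its binding domain.
The anaphor is unbound in its domain → Principle A violation.

Principle A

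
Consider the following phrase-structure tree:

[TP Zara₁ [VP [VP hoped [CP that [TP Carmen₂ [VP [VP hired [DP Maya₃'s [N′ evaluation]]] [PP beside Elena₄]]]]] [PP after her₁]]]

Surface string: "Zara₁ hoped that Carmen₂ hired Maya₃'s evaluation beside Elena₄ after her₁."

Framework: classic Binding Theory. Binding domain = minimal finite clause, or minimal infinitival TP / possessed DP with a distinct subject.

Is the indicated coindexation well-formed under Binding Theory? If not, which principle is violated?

The two coindexed NPs are *Zara₁* and *her₁*.
*her₁* is a pronoun. Its binding domain is the matrix TP, whose subject is Zara₁.
*Zara₁* c-commands it within that domain and carries the same index.
The pronoun is locally bound → Principle B violation.

Principle B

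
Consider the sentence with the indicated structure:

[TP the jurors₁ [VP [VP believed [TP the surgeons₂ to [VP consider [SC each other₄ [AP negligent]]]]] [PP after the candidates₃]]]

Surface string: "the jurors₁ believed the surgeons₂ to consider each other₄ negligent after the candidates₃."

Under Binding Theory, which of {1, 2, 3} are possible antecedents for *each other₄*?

{2}

*each other* is an anaphor, so Principle A applies: it must be bound in its binding domain.
Binding domain of *each other₄*: the embedded TP, whose subject is the surgeons₂.
*the jurors₁* c-commands the anaphor but is outside its binding domain → cannot satisfy Principle A.
*the surgeons₂* c-commands the anaphor within its binding domain → licit binder.
*the candidates₃* does not c-command the anaphor → cannot bind it.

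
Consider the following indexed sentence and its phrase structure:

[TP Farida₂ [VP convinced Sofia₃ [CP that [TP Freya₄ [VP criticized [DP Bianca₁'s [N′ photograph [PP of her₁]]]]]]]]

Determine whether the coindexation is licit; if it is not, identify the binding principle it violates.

The two coindexed NPs are *Bianca₁* and *her₁*.
*her₁* is a pronoun. Its binding domain is the possessed DP, whose subject is Bianca₁.
*Bianca₁* c-commands it within that domain and carries the same index.
The pronoun is locally bound → Principle B violation.

Principle B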